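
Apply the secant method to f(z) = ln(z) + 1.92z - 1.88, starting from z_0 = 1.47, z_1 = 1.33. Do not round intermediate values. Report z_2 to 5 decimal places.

0.96612

f(z_0) = 1.327662, f(z_1) = 0.958779
z_2 = 1.330000 - (0.958779)·(1.330000 - 1.470000)/(0.958779 - (1.327662)) = 0.966121; f(z_2) = -0.059515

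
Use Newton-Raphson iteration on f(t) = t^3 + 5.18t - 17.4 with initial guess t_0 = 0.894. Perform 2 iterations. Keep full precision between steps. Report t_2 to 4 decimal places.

Newton update: t ← t − f(t)/f'(t).
f'(t) = 3t^2 + 5.18
t_0 = 0.894000: f = -12.054563, f' = 7.577708 → t_1 = 0.894000 - (-12.054563)/(7.577708) = 2.484793
t_1 = 2.484793: f = 10.812822, f' = 23.702585 → t_2 = 2.484793 - (10.812822)/(23.702585) = 2.028605

2.0286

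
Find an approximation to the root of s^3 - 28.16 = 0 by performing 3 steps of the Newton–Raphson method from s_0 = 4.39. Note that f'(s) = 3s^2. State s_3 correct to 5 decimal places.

3.04285

Newton update: s ← s − f(s)/f'(s).
s_0 = 4.390000: f = 56.444519, f' = 57.816300 → s_1 = 4.390000 - (56.444519)/(57.816300) = 3.413727
s_1 = 3.413727: f = 11.621961, f' = 34.960587 → s_2 = 3.413727 - (11.621961)/(34.960587) = 3.081296
s_2 = 3.081296: f = 1.095015, f' = 28.483158 → s_3 = 3.081296 - (1.095015)/(28.483158) = 3.042852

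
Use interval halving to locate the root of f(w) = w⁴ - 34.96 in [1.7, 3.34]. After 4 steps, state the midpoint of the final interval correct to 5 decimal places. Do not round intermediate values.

2.46875

f(1.700000) = -26.607900, f(3.340000) = 89.487411 (opposite signs)
step 1: m = 2.520000, f(m) = 5.367580 > 0 → root in [1.700000, 2.520000]
step 2: m = 2.110000, f(m) = -15.138806 < 0 → root in [2.110000, 2.520000]
step 3: m = 2.315000, f(m) = -6.238707 < 0 → root in [2.315000, 2.520000]
step 4: m = 2.417500, f(m) = -0.804084 < 0 → root in [2.417500, 2.520000]
Midpoint of [2.417500, 2.520000] = 2.468750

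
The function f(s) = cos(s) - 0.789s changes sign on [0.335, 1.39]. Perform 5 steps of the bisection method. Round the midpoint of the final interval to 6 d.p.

f(0.335000) = 0.680095, f(1.390000) = -0.916897 (opposite signs)
step 1: m = 0.862500, f(m) = -0.029972 < 0 → root in [0.335000, 0.862500]
step 2: m = 0.598750, f(m) = 0.353627 > 0 → root in [0.598750, 0.862500]
step 3: m = 0.730625, f(m) = 0.168294 > 0 → root in [0.730625, 0.862500]
step 4: m = 0.796562, f(m) = 0.070681 > 0 → root in [0.796562, 0.862500]
step 5: m = 0.829531, f(m) = 0.020721 > 0 → root in [0.829531, 0.862500]
Midpoint of [0.829531, 0.862500] = 0.846016

0.846016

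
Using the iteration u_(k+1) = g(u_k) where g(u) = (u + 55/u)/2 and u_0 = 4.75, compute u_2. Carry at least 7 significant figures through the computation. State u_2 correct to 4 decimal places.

u_1 = g(4.750000) = 8.164474
u_2 = g(8.164474) = 7.450488

7.4505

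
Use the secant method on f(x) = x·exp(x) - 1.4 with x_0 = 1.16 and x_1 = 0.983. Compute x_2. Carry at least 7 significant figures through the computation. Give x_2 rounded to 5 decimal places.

Secant update: x_(k+1) = x_k − f(x_k)·(x_k − x_(k-1))/(f(x_k) − f(x_(k-1))).
f(x_0) = 2.300323, f(x_1) = 1.227030
x_2 = 0.983000 - (1.227030)·(0.983000 - 1.160000)/(1.227030 - (2.300323)) = 0.780647; f(x_2) = 0.304061

0.78065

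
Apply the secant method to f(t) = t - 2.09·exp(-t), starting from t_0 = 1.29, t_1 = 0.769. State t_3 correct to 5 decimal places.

0.87323

f(t_0) = 0.714684, f(t_1) = -0.199665
t_2 = 0.769000 - (-0.199665)·(0.769000 - 1.290000)/(-0.199665 - (0.714684)) = 0.882770; f(t_2) = 0.018272
t_3 = 0.882770 - (0.018272)·(0.882770 - 0.769000)/(0.018272 - (-0.199665)) = 0.873232; f(t_3) = 0.000448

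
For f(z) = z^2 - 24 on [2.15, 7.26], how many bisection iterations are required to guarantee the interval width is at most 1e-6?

23

Initial width b − a = 7.26 − 2.15 = 5.110000.
After n steps the width is (b−a)/2^n; need (b−a)/2^n ≤ 1e-6.
So n ≥ log₂(5.110000/1e-6) = log₂(5110000.0000) ≈ 22.2849.
Hence n = 23.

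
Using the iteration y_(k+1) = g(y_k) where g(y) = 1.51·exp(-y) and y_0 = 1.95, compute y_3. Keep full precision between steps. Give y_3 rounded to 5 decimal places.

0.44665

y_1 = g(1.950000) = 0.214834
y_2 = g(0.214834) = 1.218080
y_3 = g(1.218080) = 0.446654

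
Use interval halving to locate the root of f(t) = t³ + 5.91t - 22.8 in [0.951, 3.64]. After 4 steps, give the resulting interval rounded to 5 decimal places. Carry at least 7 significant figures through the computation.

f(0.951000) = -16.319505, f(3.640000) = 46.940944 (opposite signs)
step 1: m = 2.295500, f(m) = 2.862130 > 0 → root in [0.951000, 2.295500]
step 2: m = 1.623250, f(m) = -8.929425 < 0 → root in [1.623250, 2.295500]
step 3: m = 1.959375, f(m) = -3.697758 < 0 → root in [1.959375, 2.295500]
step 4: m = 2.127438, f(m) = -0.598083 < 0 → root in [2.127438, 2.295500]

[2.12744, 2.29550]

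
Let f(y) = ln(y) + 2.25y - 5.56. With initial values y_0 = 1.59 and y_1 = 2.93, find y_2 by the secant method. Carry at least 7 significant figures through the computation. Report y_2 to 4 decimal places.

2.1512

Secant update: y_(k+1) = y_k − f(y_k)·(y_k − y_(k-1))/(f(y_k) − f(y_(k-1))).
f(y_0) = -1.518766, f(y_1) = 2.107502
y_2 = 2.930000 - (2.107502)·(2.930000 - 1.590000)/(2.107502 - (-1.518766)) = 2.151223; f(y_2) = 0.046289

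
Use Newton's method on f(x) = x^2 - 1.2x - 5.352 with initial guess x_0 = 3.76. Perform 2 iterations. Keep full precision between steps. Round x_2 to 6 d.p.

Newton update: x ← x − f(x)/f'(x).
f'(x) = 2x - 1.2
x_0 = 3.760000: f = 4.273600, f' = 6.320000 → x_1 = 3.760000 - (4.273600)/(6.320000) = 3.083797
x_1 = 3.083797: f = 0.457250, f' = 4.967595 → x_2 = 3.083797 - (0.457250)/(4.967595) = 2.991751

2.991751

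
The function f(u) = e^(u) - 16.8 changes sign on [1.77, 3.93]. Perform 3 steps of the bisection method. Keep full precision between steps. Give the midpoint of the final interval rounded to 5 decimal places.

2.71500

f(1.770000) = -10.929147, f(3.930000) = 34.106978 (opposite signs)
step 1: m = 2.850000, f(m) = 0.487782 > 0 → root in [1.770000, 2.850000]
step 2: m = 2.310000, f(m) = -6.725575 < 0 → root in [2.310000, 2.850000]
step 3: m = 2.580000, f(m) = -3.602862 < 0 → root in [2.580000, 2.850000]
Midpoint of [2.580000, 2.850000] = 2.715000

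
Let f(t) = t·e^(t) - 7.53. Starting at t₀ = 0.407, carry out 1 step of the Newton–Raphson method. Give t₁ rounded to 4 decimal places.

3.6801

f'(t) = (t + 1)·e^(t)
t_0 = 0.407000: f = -6.918562, f' = 2.113742 → t_1 = 0.407000 - (-6.918562)/(2.113742) = 3.680135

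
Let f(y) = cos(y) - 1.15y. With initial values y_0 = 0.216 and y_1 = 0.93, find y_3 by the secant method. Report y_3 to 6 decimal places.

f(y_0) = 0.728363, f(y_1) = -0.471666
y_2 = 0.930000 - (-0.471666)·(0.930000 - 0.216000)/(-0.471666 - (0.728363)) = 0.649365; f(y_2) = 0.049697
y_3 = 0.649365 - (0.049697)·(0.649365 - 0.930000)/(0.049697 - (-0.471666)) = 0.676116; f(y_3) = 0.002476

0.676116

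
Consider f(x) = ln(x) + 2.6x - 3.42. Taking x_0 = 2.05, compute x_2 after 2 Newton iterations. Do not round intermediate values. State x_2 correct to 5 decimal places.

1.23427

f'(x) = 1/x + 2.6
x_0 = 2.050000: f = 2.627840, f' = 3.087805 → x_1 = 2.050000 - (2.627840)/(3.087805) = 1.198962
x_1 = 1.198962: f = -0.121243, f' = 3.434055 → x_2 = 1.198962 - (-0.121243)/(3.434055) = 1.234268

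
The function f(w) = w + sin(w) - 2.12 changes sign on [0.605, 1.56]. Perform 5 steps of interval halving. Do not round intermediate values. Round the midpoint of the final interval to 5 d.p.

f(0.605000) = -0.946238, f(1.560000) = 0.439942 (opposite signs)
step 1: m = 1.082500, f(m) = -0.154367 < 0 → root in [1.082500, 1.560000]
step 2: m = 1.321250, f(m) = 0.170275 > 0 → root in [1.082500, 1.321250]
step 3: m = 1.201875, f(m) = 0.014592 > 0 → root in [1.082500, 1.201875]
step 4: m = 1.142187, f(m) = -0.068268 < 0 → root in [1.142187, 1.201875]
step 5: m = 1.172031, f(m) = -0.026428 < 0 → root in [1.172031, 1.201875]
Midpoint of [1.172031, 1.201875] = 1.186953

1.18695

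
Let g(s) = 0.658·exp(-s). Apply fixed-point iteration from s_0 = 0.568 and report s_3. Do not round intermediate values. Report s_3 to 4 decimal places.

s_1 = g(0.568000) = 0.372861
s_2 = g(0.372861) = 0.453205
s_3 = g(0.453205) = 0.418217

0.4182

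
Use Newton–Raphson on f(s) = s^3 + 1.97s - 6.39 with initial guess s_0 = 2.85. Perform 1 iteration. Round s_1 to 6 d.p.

Newton update: s ← s − f(s)/f'(s).
f'(s) = 3s^2 + 1.97
s_0 = 2.850000: f = 22.373625, f' = 26.337500 → s_1 = 2.850000 - (22.373625)/(26.337500) = 2.000503

2.000503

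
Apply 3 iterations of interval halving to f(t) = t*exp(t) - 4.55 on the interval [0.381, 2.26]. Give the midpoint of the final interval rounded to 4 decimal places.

1.2031

f(0.381000) = -3.992312, f(2.260000) = 17.107782 (opposite signs)
step 1: m = 1.320500, f(m) = 0.395660 > 0 → root in [0.381000, 1.320500]
step 2: m = 0.850750, f(m) = -2.558052 < 0 → root in [0.850750, 1.320500]
step 3: m = 1.085625, f(m) = -1.335149 < 0 → root in [1.085625, 1.320500]
Midpoint of [1.085625, 1.320500] = 1.203063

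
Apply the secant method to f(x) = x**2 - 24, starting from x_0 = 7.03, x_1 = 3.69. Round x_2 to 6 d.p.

f(x_0) = 25.420900, f(x_1) = -10.383900
x_2 = 3.690000 - (-10.383900)·(3.690000 - 7.030000)/(-10.383900 - (25.420900)) = 4.658647; f(x_2) = -2.297005

4.658647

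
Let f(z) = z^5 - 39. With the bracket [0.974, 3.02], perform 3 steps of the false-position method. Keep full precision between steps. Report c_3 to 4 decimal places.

False-position update: c = (a·f(b) − b·f(a))/(f(b) − f(a)); replace the endpoint whose sign matches f(c).
f(0.974000) = -38.123413, f(3.020000) = 212.208722
step 1: c = 1.285588, f(c) = -35.488367 < 0 → new bracket [1.285588, 3.020000]
step 2: c = 1.534083, f(c) = -30.503420 < 0 → new bracket [1.534083, 3.020000]
step 3: c = 1.720829, f(c) = -23.910022 < 0 → new bracket [1.720829, 3.020000]

1.7208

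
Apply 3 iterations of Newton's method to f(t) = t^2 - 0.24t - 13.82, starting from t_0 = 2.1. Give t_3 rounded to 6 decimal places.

f'(t) = 2t - 0.24
t_0 = 2.100000: f = -9.914000, f' = 3.960000 → t_1 = 2.100000 - (-9.914000)/(3.960000) = 4.603535
t_1 = 4.603535: f = 6.267689, f' = 8.967071 → t_2 = 4.603535 - (6.267689)/(8.967071) = 3.904568
t_2 = 3.904568: f = 0.488555, f' = 7.569136 → t_3 = 3.904568 - (0.488555)/(7.569136) = 3.840022

3.840022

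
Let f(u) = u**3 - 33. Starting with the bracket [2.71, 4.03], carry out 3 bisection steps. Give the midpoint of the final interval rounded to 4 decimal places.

f(2.710000) = -13.097489, f(4.030000) = 32.450827 (opposite signs)
step 1: m = 3.370000, f(m) = 5.272753 > 0 → root in [2.710000, 3.370000]
step 2: m = 3.040000, f(m) = -4.905536 < 0 → root in [3.040000, 3.370000]
step 3: m = 3.205000, f(m) = -0.078160 < 0 → root in [3.205000, 3.370000]
Midpoint of [3.205000, 3.370000] = 3.287500

3.2875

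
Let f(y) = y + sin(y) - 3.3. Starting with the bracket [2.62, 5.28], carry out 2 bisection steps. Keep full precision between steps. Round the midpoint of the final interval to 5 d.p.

f(2.620000) = -0.181738, f(5.280000) = 1.136812 (opposite signs)
step 1: m = 3.950000, f(m) = -0.073188 < 0 → root in [3.950000, 5.280000]
step 2: m = 4.615000, f(m) = 0.319739 > 0 → root in [3.950000, 4.615000]
Midpoint of [3.950000, 4.615000] = 4.282500

4.28250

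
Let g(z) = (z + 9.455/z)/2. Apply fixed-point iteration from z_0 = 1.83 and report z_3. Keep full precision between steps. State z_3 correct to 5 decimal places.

z_1 = g(1.830000) = 3.498333
z_2 = g(3.498333) = 3.100524
z_3 = g(3.100524) = 3.075004

3.07500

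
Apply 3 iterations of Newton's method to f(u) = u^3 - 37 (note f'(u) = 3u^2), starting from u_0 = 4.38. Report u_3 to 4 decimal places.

3.3323

u_0 = 4.380000: f = 47.027672, f' = 57.553200 → u_1 = 4.380000 - (47.027672)/(57.553200) = 3.562883
u_1 = 3.562883: f = 8.227736, f' = 38.082416 → u_2 = 3.562883 - (8.227736)/(38.082416) = 3.346833
u_2 = 3.346833: f = 0.488839, f' = 33.603867 → u_3 = 3.346833 - (0.488839)/(33.603867) = 3.332286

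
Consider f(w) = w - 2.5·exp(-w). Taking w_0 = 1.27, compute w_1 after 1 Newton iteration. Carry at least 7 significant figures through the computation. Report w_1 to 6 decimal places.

0.936337

f'(w) = 1 + 2.5·exp(-w)
w_0 = 1.270000: f = 0.567921, f' = 1.702079 → w_1 = 1.270000 - (0.567921)/(1.702079) = 0.936337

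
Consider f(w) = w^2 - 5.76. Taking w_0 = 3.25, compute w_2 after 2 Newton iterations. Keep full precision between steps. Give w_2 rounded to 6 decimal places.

f'(w) = 2w
w_0 = 3.250000: f = 4.802500, f' = 6.500000 → w_1 = 3.250000 - (4.802500)/(6.500000) = 2.511154
w_1 = 2.511154: f = 0.545894, f' = 5.022308 → w_2 = 2.511154 - (0.545894)/(5.022308) = 2.402460

2.402460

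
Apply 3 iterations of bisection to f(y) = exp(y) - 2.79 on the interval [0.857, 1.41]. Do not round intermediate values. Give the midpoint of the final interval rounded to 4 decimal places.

1.0298

f(0.857000) = -0.433918, f(1.410000) = 1.305955 (opposite signs)
step 1: m = 1.133500, f(m) = 0.316510 > 0 → root in [0.857000, 1.133500]
step 2: m = 0.995250, f(m) = -0.084599 < 0 → root in [0.995250, 1.133500]
step 3: m = 1.064375, f(m) = 0.109027 > 0 → root in [0.995250, 1.064375]
Midpoint of [0.995250, 1.064375] = 1.029813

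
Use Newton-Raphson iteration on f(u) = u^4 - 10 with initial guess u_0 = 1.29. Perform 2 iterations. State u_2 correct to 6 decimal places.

Newton update: u ← u − f(u)/f'(u).
f'(u) = 4u^3
u_0 = 1.290000: f = -7.230771, f' = 8.586756 → u_1 = 1.290000 - (-7.230771)/(8.586756) = 2.132084
u_1 = 2.132084: f = 10.664142, f' = 38.767966 → u_2 = 2.132084 - (10.664142)/(38.767966) = 1.857008

1.857008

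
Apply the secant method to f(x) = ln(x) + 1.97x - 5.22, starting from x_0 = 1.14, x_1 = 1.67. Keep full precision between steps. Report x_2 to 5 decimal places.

Secant update: x_(k+1) = x_k − f(x_k)·(x_k − x_(k-1))/(f(x_k) − f(x_(k-1))).
f(x_0) = -2.843172, f(x_1) = -1.417276
x_2 = 1.670000 - (-1.417276)·(1.670000 - 1.140000)/(-1.417276 - (-2.843172)) = 2.196796; f(x_2) = -0.105311

2.19680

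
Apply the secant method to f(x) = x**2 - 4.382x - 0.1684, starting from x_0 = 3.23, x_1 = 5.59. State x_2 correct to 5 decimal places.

f(x_0) = -3.889360, f(x_1) = 6.584320
x_2 = 5.590000 - (6.584320)·(5.590000 - 3.230000)/(6.584320 - (-3.889360)) = 4.106377; f(x_2) = -1.300213

4.10638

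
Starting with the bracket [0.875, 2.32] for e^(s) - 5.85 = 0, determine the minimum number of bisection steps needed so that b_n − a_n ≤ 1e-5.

18

Initial width b − a = 2.32 − 0.875 = 1.445000.
After n steps the width is (b−a)/2^n; need (b−a)/2^n ≤ 1e-5.
So n ≥ log₂(1.445000/1e-5) = log₂(144500.0000) ≈ 17.1407.
Hence n = 18.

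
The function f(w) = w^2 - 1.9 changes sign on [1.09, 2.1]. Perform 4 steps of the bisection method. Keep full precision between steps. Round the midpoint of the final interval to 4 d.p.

f(1.090000) = -0.711900, f(2.100000) = 2.510000 (opposite signs)
step 1: m = 1.595000, f(m) = 0.644025 > 0 → root in [1.090000, 1.595000]
step 2: m = 1.342500, f(m) = -0.097694 < 0 → root in [1.342500, 1.595000]
step 3: m = 1.468750, f(m) = 0.257227 > 0 → root in [1.342500, 1.468750]
step 4: m = 1.405625, f(m) = 0.075782 > 0 → root in [1.342500, 1.405625]
Midpoint of [1.342500, 1.405625] = 1.374063

1.3741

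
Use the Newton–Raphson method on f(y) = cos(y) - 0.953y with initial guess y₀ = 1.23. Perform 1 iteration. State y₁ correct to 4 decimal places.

Newton update: y ← y − f(y)/f'(y).
f'(y) = -sin(y) - 0.953
y_0 = 1.230000: f = -0.837952, f' = -1.895489 → y_1 = 1.230000 - (-0.837952)/(-1.895489) = 0.787923

0.7879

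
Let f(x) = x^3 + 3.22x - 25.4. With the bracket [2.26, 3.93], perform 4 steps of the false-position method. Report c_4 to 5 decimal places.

False-position update: c = (a·f(b) − b·f(a))/(f(b) − f(a)); replace the endpoint whose sign matches f(c).
f(2.260000) = -6.579624, f(3.930000) = 47.953057
step 1: c = 2.461493, f(c) = -2.559928 < 0 → new bracket [2.461493, 3.930000]
step 2: c = 2.535915, f(c) = -0.926222 < 0 → new bracket [2.535915, 3.930000]
step 3: c = 2.562332, f(c) = -0.326185 < 0 → new bracket [2.562332, 3.930000]
step 4: c = 2.571572, f(c) = -0.113772 < 0 → new bracket [2.571572, 3.930000]

2.57157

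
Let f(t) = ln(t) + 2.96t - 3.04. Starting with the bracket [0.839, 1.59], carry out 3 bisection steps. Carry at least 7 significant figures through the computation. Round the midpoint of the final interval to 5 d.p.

0.97981

f(0.839000) = -0.732105, f(1.590000) = 2.130134 (opposite signs)
step 1: m = 1.214500, f(m) = 0.749252 > 0 → root in [0.839000, 1.214500]
step 2: m = 1.026750, f(m) = 0.025578 > 0 → root in [0.839000, 1.026750]
step 3: m = 0.932875, f(m) = -0.348174 < 0 → root in [0.932875, 1.026750]
Midpoint of [0.932875, 1.026750] = 0.979812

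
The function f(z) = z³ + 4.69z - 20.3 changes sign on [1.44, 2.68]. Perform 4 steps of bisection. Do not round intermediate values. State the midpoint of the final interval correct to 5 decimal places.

2.17625

f(1.440000) = -10.560416, f(2.680000) = 11.518032 (opposite signs)
step 1: m = 2.060000, f(m) = -1.896784 < 0 → root in [2.060000, 2.680000]
step 2: m = 2.370000, f(m) = 4.127353 > 0 → root in [2.060000, 2.370000]
step 3: m = 2.215000, f(m) = 0.955638 > 0 → root in [2.060000, 2.215000]
step 4: m = 2.137500, f(m) = -0.509088 < 0 → root in [2.137500, 2.215000]
Midpoint of [2.137500, 2.215000] = 2.176250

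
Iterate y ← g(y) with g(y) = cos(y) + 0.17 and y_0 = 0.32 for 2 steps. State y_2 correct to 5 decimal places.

y_1 = g(0.320000) = 1.119235
y_2 = g(1.119235) = 0.606371

0.60637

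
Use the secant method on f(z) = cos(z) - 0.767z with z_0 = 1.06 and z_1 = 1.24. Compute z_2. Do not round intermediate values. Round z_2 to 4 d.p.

0.8669

Secant update: z_(k+1) = z_k − f(z_k)·(z_k − z_(k-1))/(f(z_k) − f(z_(k-1))).
f(z_0) = -0.324148, f(z_1) = -0.626284
z_2 = 1.240000 - (-0.626284)·(1.240000 - 1.060000)/(-0.626284 - (-0.324148)) = 0.866886; f(z_2) = -0.017698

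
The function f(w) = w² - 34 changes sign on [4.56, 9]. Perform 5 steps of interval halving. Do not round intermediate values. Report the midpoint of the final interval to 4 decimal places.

f(4.560000) = -13.206400, f(9.000000) = 47.000000 (opposite signs)
step 1: m = 6.780000, f(m) = 11.968400 > 0 → root in [4.560000, 6.780000]
step 2: m = 5.670000, f(m) = -1.851100 < 0 → root in [5.670000, 6.780000]
step 3: m = 6.225000, f(m) = 4.750625 > 0 → root in [5.670000, 6.225000]
step 4: m = 5.947500, f(m) = 1.372756 > 0 → root in [5.670000, 5.947500]
step 5: m = 5.808750, f(m) = -0.258423 < 0 → root in [5.808750, 5.947500]
Midpoint of [5.808750, 5.947500] = 5.878125

5.8781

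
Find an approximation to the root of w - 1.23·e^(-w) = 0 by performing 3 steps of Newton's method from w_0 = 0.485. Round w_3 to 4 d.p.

0.6452

f'(w) = 1 + 1.23·e^(-w)
w_0 = 0.485000: f = -0.272308, f' = 1.757308 → w_1 = 0.485000 - (-0.272308)/(1.757308) = 0.639957
w_1 = 0.639957: f = -0.008640, f' = 1.648597 → w_2 = 0.639957 - (-0.008640)/(1.648597) = 0.645198
w_2 = 0.645198: f = -0.000009, f' = 1.645207 → w_3 = 0.645198 - (-0.000009)/(1.645207) = 0.645204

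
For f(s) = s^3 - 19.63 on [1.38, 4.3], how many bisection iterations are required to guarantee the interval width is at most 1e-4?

15

Initial width b − a = 4.3 − 1.38 = 2.920000.
After n steps the width is (b−a)/2^n; need (b−a)/2^n ≤ 1e-4.
So n ≥ log₂(2.920000/1e-4) = log₂(29200.0000) ≈ 14.8337.
Hence n = 15.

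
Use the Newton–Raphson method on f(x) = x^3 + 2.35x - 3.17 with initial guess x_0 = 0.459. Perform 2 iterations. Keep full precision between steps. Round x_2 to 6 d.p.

Newton update: x ← x − f(x)/f'(x).
f'(x) = 3x^2 + 2.35
x_0 = 0.459000: f = -1.994647, f' = 2.982043 → x_1 = 0.459000 - (-1.994647)/(2.982043) = 1.127886
x_1 = 1.127886: f = 0.915347, f' = 6.166382 → x_2 = 1.127886 - (0.915347)/(6.166382) = 0.979445

0.979445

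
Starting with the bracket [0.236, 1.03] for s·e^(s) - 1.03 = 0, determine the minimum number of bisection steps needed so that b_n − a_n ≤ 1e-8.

Initial width b − a = 1.03 − 0.236 = 0.794000.
After n steps the width is (b−a)/2^n; need (b−a)/2^n ≤ 1e-8.
So n ≥ log₂(0.794000/1e-8) = log₂(79400000.0000) ≈ 26.2426.
Hence n = 27.

27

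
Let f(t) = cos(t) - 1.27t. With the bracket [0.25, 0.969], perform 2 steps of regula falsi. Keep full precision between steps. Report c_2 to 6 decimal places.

False-position update: c = (a·f(b) − b·f(a))/(f(b) − f(a)); replace the endpoint whose sign matches f(c).
f(0.250000) = 0.651412, f(0.969000) = -0.664506
step 1: c = 0.605923, f(c) = 0.052455 > 0 → new bracket [0.605923, 0.969000]
step 2: c = 0.632487, f(c) = 0.003302 > 0 → new bracket [0.632487, 0.969000]

0.632487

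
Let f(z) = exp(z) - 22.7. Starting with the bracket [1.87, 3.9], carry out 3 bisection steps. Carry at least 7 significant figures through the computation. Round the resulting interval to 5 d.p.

[2.88500, 3.13875]

f(1.870000) = -16.211704, f(3.900000) = 26.702449 (opposite signs)
step 1: m = 2.885000, f(m) = -4.796432 < 0 → root in [2.885000, 3.900000]
step 2: m = 3.392500, f(m) = 7.040210 > 0 → root in [2.885000, 3.392500]
step 3: m = 3.138750, f(m) = 0.375005 > 0 → root in [2.885000, 3.138750]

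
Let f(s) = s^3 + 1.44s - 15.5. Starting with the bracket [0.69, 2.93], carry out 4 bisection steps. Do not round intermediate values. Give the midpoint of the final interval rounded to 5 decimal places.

f(0.690000) = -14.177891, f(2.930000) = 13.872957 (opposite signs)
step 1: m = 1.810000, f(m) = -6.963859 < 0 → root in [1.810000, 2.930000]
step 2: m = 2.370000, f(m) = 1.224853 > 0 → root in [1.810000, 2.370000]
step 3: m = 2.090000, f(m) = -3.361071 < 0 → root in [2.090000, 2.370000]
step 4: m = 2.230000, f(m) = -1.199233 < 0 → root in [2.230000, 2.370000]
Midpoint of [2.230000, 2.370000] = 2.300000

2.30000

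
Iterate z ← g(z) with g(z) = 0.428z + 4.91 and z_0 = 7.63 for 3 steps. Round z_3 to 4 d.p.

z_1 = g(7.630000) = 8.175640
z_2 = g(8.175640) = 8.409174
z_3 = g(8.409174) = 8.509126

8.5091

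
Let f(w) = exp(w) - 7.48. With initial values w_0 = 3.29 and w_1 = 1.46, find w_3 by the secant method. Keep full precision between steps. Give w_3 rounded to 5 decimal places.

2.10621

f(w_0) = 19.362864, f(w_1) = -3.174040
w_2 = 1.460000 - (-3.174040)·(1.460000 - 3.290000)/(-3.174040 - (19.362864)) = 1.717733; f(w_2) = -1.908120
w_3 = 1.717733 - (-1.908120)·(1.717733 - 1.460000)/(-1.908120 - (-3.174040)) = 2.106212; f(w_3) = 0.737059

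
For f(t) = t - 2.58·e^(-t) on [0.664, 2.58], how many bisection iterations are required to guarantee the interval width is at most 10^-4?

15

Initial width b − a = 2.58 − 0.664 = 1.916000.
After n steps the width is (b−a)/2^n; need (b−a)/2^n ≤ 10^-4.
So n ≥ log₂(1.916000/10^-4) = log₂(19160.0000) ≈ 14.2258.
Hence n = 15.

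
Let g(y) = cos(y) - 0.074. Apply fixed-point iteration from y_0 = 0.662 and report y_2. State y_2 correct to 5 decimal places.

y_1 = g(0.662000) = 0.714764
y_2 = g(0.714764) = 0.681248

0.68125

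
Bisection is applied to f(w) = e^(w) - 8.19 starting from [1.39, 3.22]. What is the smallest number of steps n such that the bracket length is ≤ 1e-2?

8

Initial width b − a = 3.22 − 1.39 = 1.830000.
After n steps the width is (b−a)/2^n; need (b−a)/2^n ≤ 1e-2.
So n ≥ log₂(1.830000/1e-2) = log₂(183.0000) ≈ 7.5157.
Hence n = 8.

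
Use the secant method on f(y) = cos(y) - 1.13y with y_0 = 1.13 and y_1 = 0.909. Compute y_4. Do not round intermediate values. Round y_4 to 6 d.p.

f(y_0) = -0.850240, f(y_1) = -0.412635
y_2 = 0.909000 - (-0.412635)·(0.909000 - 1.130000)/(-0.412635 - (-0.850240)) = 0.700610; f(y_2) = -0.027241
y_3 = 0.700610 - (-0.027241)·(0.700610 - 0.909000)/(-0.027241 - (-0.412635)) = 0.685881; f(y_3) = -0.001184
y_4 = 0.685881 - (-0.001184)·(0.685881 - 0.700610)/(-0.001184 - (-0.027241)) = 0.685212; f(y_4) = -0.000004

0.685212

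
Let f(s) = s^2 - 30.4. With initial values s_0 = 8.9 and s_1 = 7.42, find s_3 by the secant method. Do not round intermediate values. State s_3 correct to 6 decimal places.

f(s_0) = 48.810000, f(s_1) = 24.656400
s_2 = 7.420000 - (24.656400)·(7.420000 - 8.900000)/(24.656400 - (48.810000)) = 5.909191; f(s_2) = 4.518540
s_3 = 5.909191 - (4.518540)·(5.909191 - 7.420000)/(4.518540 - (24.656400)) = 5.570195; f(s_3) = 0.627076

5.570195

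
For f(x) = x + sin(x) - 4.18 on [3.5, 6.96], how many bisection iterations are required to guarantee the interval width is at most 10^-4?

Initial width b − a = 6.96 − 3.5 = 3.460000.
After n steps the width is (b−a)/2^n; need (b−a)/2^n ≤ 10^-4.
So n ≥ log₂(3.460000/10^-4) = log₂(34600.0000) ≈ 15.0785.
Hence n = 16.

16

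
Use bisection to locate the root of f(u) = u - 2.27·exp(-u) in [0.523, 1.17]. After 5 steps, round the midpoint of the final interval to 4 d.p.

f(0.523000) = -0.822519, f(1.170000) = 0.465467 (opposite signs)
step 1: m = 0.846500, f(m) = -0.127134 < 0 → root in [0.846500, 1.170000]
step 2: m = 1.008250, f(m) = 0.180025 > 0 → root in [0.846500, 1.008250]
step 3: m = 0.927375, f(m) = 0.029384 > 0 → root in [0.846500, 0.927375]
step 4: m = 0.886937, f(m) = -0.048110 < 0 → root in [0.886937, 0.927375]
step 5: m = 0.907156, f(m) = -0.009176 < 0 → root in [0.907156, 0.927375]
Midpoint of [0.907156, 0.927375] = 0.917266

0.9173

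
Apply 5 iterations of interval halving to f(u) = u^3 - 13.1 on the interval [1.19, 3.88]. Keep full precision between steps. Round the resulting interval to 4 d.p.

f(1.190000) = -11.414841, f(3.880000) = 45.311072 (opposite signs)
step 1: m = 2.535000, f(m) = 3.190480 > 0 → root in [1.190000, 2.535000]
step 2: m = 1.862500, f(m) = -6.639162 < 0 → root in [1.862500, 2.535000]
step 3: m = 2.198750, f(m) = -2.470140 < 0 → root in [2.198750, 2.535000]
step 4: m = 2.366875, f(m) = 0.159464 > 0 → root in [2.198750, 2.366875]
step 5: m = 2.282813, f(m) = -1.203732 < 0 → root in [2.282813, 2.366875]

[2.2828, 2.3669]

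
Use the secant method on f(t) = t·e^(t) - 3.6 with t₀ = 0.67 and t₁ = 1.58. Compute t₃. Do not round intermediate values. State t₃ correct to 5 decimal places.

1.10256

f(t_0) = -2.290661, f(t_1) = 4.070830
t_2 = 1.580000 - (4.070830)·(1.580000 - 0.670000)/(4.070830 - (-2.290661)) = 0.997675; f(t_2) = -0.894336
t_3 = 0.997675 - (-0.894336)·(0.997675 - 1.580000)/(-0.894336 - (4.070830)) = 1.102565; f(t_3) = -0.279207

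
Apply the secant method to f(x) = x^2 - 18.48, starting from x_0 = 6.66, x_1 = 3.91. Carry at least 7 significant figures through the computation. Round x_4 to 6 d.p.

Secant update: x_(k+1) = x_k − f(x_k)·(x_k − x_(k-1))/(f(x_k) − f(x_(k-1))).
f(x_0) = 25.875600, f(x_1) = -3.191900
x_2 = 3.910000 - (-3.191900)·(3.910000 - 6.660000)/(-3.191900 - (25.875600)) = 4.211977; f(x_2) = -0.739247
x_3 = 4.211977 - (-0.739247)·(4.211977 - 3.910000)/(-0.739247 - (-3.191900)) = 4.302995; f(x_3) = 0.035770
x_4 = 4.302995 - (0.035770)·(4.302995 - 4.211977)/(0.035770 - (-0.739247)) = 4.298795; f(x_4) = -0.000365

4.298795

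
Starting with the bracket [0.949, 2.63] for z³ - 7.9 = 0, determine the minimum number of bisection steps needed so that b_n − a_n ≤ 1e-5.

Initial width b − a = 2.63 − 0.949 = 1.681000.
After n steps the width is (b−a)/2^n; need (b−a)/2^n ≤ 1e-5.
So n ≥ log₂(1.681000/1e-5) = log₂(168100.0000) ≈ 17.3590.
Hence n = 18.

18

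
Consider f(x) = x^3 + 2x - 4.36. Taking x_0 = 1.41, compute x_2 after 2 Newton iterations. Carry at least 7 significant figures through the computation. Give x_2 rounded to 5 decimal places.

f'(x) = 3x^2 + 2
x_0 = 1.410000: f = 1.263221, f' = 7.964300 → x_1 = 1.410000 - (1.263221)/(7.964300) = 1.251390
x_1 = 1.251390: f = 0.102425, f' = 6.697928 → x_2 = 1.251390 - (0.102425)/(6.697928) = 1.236098

1.23610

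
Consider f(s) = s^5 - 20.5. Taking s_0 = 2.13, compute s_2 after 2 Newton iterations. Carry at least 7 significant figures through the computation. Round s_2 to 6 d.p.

1.835056

Newton update: s ← s − f(s)/f'(s).
f'(s) = 5s^4
s_0 = 2.130000: f = 23.342773, f' = 102.917308 → s_1 = 2.130000 - (23.342773)/(102.917308) = 1.903189
s_1 = 1.903189: f = 4.469488, f' = 65.599075 → s_2 = 1.903189 - (4.469488)/(65.599075) = 1.835056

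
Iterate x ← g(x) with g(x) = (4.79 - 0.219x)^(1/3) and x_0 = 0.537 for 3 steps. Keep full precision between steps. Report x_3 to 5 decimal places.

x_1 = g(0.537000) = 1.671783
x_2 = g(1.671783) = 1.641602
x_3 = g(1.641602) = 1.642419

1.64242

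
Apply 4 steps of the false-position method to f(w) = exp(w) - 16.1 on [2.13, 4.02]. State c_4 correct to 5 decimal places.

2.73471

False-position update: c = (a·f(b) − b·f(a))/(f(b) − f(a)); replace the endpoint whose sign matches f(c).
f(2.130000) = -7.685133, f(4.020000) = 39.601106
step 1: c = 2.437170, f(c) = -4.659385 < 0 → new bracket [2.437170, 4.020000]
step 2: c = 2.603797, f(c) = -2.585040 < 0 → new bracket [2.603797, 4.020000]
step 3: c = 2.690578, f(c) = -1.359808 < 0 → new bracket [2.690578, 4.020000]
step 4: c = 2.734712, f(c) = -0.694699 < 0 → new bracket [2.734712, 4.020000]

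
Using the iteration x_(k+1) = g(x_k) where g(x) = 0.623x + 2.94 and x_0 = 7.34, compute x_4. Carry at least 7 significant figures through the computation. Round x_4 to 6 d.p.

7.729352

x_1 = g(7.340000) = 7.512820
x_2 = g(7.512820) = 7.620487
x_3 = g(7.620487) = 7.687563
x_4 = g(7.687563) = 7.729352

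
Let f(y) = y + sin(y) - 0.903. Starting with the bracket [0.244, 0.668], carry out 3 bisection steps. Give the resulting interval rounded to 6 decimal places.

[0.456000, 0.509000]

f(0.244000) = -0.417414, f(0.668000) = 0.384417 (opposite signs)
step 1: m = 0.456000, f(m) = -0.006640 < 0 → root in [0.456000, 0.668000]
step 2: m = 0.562000, f(m) = 0.191880 > 0 → root in [0.456000, 0.562000]
step 3: m = 0.509000, f(m) = 0.093304 > 0 → root in [0.456000, 0.509000]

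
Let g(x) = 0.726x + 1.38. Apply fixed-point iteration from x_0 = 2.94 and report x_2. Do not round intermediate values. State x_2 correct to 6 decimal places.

3.931483

x_1 = g(2.940000) = 3.514440
x_2 = g(3.514440) = 3.931483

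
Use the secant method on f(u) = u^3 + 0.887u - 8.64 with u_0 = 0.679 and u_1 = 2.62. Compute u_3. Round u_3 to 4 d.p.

1.7661

f(u_0) = -7.724680, f(u_1) = 11.668668
u_2 = 2.620000 - (11.668668)·(2.620000 - 0.679000)/(11.668668 - (-7.724680)) = 1.452131; f(u_2) = -4.289872
u_3 = 1.452131 - (-4.289872)·(1.452131 - 2.620000)/(-4.289872 - (11.668668)) = 1.766070; f(u_3) = -1.565116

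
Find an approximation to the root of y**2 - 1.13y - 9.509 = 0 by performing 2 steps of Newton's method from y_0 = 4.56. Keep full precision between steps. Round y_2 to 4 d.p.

3.7013

f'(y) = 2y - 1.13
y_0 = 4.560000: f = 6.131800, f' = 7.990000 → y_1 = 4.560000 - (6.131800)/(7.990000) = 3.792566
y_1 = 3.792566: f = 0.588955, f' = 6.455131 → y_2 = 3.792566 - (0.588955)/(6.455131) = 3.701327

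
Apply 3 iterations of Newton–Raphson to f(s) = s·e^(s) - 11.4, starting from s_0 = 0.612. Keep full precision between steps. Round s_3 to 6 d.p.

f'(s) = (s + 1)·e^(s)
s_0 = 0.612000: f = -10.271401, f' = 2.972715 → s_1 = 0.612000 - (-10.271401)/(2.972715) = 4.067226
s_1 = 4.067226: f = 226.104570, f' = 295.899306 → s_2 = 4.067226 - (226.104570)/(295.899306) = 3.303099
s_2 = 3.303099: f = 78.433694, f' = 117.030486 → s_3 = 3.303099 - (78.433694)/(117.030486) = 2.632900

2.632900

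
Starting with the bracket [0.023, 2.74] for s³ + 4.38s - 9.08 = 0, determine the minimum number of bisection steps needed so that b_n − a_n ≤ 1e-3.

Initial width b − a = 2.74 − 0.023 = 2.717000.
After n steps the width is (b−a)/2^n; need (b−a)/2^n ≤ 1e-3.
So n ≥ log₂(2.717000/1e-3) = log₂(2717.0000) ≈ 11.4078.
Hence n = 12.

12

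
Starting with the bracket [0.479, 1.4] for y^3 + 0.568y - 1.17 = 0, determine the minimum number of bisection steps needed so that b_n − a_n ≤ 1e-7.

Initial width b − a = 1.4 − 0.479 = 0.921000.
After n steps the width is (b−a)/2^n; need (b−a)/2^n ≤ 1e-7.
So n ≥ log₂(0.921000/1e-7) = log₂(9210000.0000) ≈ 23.1348.
Hence n = 24.

24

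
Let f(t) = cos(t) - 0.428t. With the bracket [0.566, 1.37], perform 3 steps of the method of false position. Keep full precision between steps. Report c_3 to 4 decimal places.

1.0869

f(0.566000) = 0.601805, f(1.370000) = -0.386910
step 1: c = 1.055374, f(c) = 0.041203 > 0 → new bracket [1.055374, 1.370000]
step 2: c = 1.085654, f(c) = 0.001674 > 0 → new bracket [1.085654, 1.370000]
step 3: c = 1.086879, f(c) = 0.000066 > 0 → new bracket [1.086879, 1.370000]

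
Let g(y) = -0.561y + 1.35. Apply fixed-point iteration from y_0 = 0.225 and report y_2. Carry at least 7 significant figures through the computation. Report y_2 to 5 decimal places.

0.66346

y_1 = g(0.225000) = 1.223775
y_2 = g(1.223775) = 0.663462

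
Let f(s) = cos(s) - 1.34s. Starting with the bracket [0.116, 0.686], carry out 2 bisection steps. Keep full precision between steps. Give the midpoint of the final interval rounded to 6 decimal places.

0.614750

f(0.116000) = 0.837840, f(0.686000) = -0.145454 (opposite signs)
step 1: m = 0.401000, f(m) = 0.383331 > 0 → root in [0.401000, 0.686000]
step 2: m = 0.543500, f(m) = 0.127614 > 0 → root in [0.543500, 0.686000]
Midpoint of [0.543500, 0.686000] = 0.614750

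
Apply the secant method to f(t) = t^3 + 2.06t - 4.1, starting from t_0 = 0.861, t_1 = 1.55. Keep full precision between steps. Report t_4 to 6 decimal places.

1.184649

f(t_0) = -1.688063, f(t_1) = 2.816875
t_2 = 1.550000 - (2.816875)·(1.550000 - 0.861000)/(2.816875 - (-1.688063)) = 1.119178; f(t_2) = -0.392657
t_3 = 1.119178 - (-0.392657)·(1.119178 - 1.550000)/(-0.392657 - (2.816875)) = 1.171885; f(t_3) = -0.076550
t_4 = 1.171885 - (-0.076550)·(1.171885 - 1.119178)/(-0.076550 - (-0.392657)) = 1.184649; f(t_4) = 0.002905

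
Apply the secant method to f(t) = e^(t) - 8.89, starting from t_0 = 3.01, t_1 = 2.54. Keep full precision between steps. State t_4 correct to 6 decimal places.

Secant update: t_(k+1) = t_k − f(t_k)·(t_k − t_(k-1))/(f(t_k) − f(t_(k-1))).
f(t_0) = 11.397400, f(t_1) = 3.789671
t_2 = 2.540000 - (3.789671)·(2.540000 - 3.010000)/(3.789671 - (11.397400)) = 2.305877; f(t_2) = 1.142972
t_3 = 2.305877 - (1.142972)·(2.305877 - 2.540000)/(1.142972 - (3.789671)) = 2.204771; f(t_3) = 0.178177
t_4 = 2.204771 - (0.178177)·(2.204771 - 2.305877)/(0.178177 - (1.142972)) = 2.186099; f(t_4) = 0.010427

2.186099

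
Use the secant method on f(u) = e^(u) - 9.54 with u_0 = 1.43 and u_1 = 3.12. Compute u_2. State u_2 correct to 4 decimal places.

1.9206

f(u_0) = -5.361301, f(u_1) = 13.106380
u_2 = 3.120000 - (13.106380)·(3.120000 - 1.430000)/(13.106380 - (-5.361301)) = 1.920619; f(u_2) = -2.714817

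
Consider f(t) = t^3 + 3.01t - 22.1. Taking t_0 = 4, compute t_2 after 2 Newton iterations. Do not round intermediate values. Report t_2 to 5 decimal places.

2.52043

Newton update: t ← t − f(t)/f'(t).
f'(t) = 3t^2 + 3.01
t_0 = 4.000000: f = 53.940000, f' = 51.010000 → t_1 = 4.000000 - (53.940000)/(51.010000) = 2.942560
t_1 = 2.942560: f = 12.235738, f' = 28.985983 → t_2 = 2.942560 - (12.235738)/(28.985983) = 2.520434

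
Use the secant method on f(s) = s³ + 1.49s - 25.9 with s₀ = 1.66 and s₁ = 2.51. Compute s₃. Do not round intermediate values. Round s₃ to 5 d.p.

f(s_0) = -18.852304, f(s_1) = -6.346849
s_2 = 2.510000 - (-6.346849)·(2.510000 - 1.660000)/(-6.346849 - (-18.852304)) = 2.941397; f(s_2) = 3.931121
s_3 = 2.941397 - (3.931121)·(2.941397 - 2.510000)/(3.931121 - (-6.346849)) = 2.776396; f(s_3) = -0.361658

2.77640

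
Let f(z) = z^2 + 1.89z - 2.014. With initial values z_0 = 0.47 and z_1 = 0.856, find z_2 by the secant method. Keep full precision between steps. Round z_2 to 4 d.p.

f(z_0) = -0.904800, f(z_1) = 0.336576
z_2 = 0.856000 - (0.336576)·(0.856000 - 0.470000)/(0.336576 - (-0.904800)) = 0.751343; f(z_2) = -0.029444

0.7513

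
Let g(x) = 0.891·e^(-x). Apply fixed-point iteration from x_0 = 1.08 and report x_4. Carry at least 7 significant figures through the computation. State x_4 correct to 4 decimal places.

0.5618

x_1 = g(1.080000) = 0.302580
x_2 = g(0.302580) = 0.658369
x_3 = g(0.658369) = 0.461266
x_4 = g(0.461266) = 0.561762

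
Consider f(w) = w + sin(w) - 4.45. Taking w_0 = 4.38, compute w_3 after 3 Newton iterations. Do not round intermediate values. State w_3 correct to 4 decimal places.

f'(w) = 1 + cos(w)
w_0 = 4.380000: f = -1.015266, f' = 0.673698 → w_1 = 4.380000 - (-1.015266)/(0.673698) = 5.887004
w_1 = 5.887004: f = 1.051106, f' = 1.922541 → w_2 = 5.887004 - (1.051106)/(1.922541) = 5.340277
w_2 = 5.340277: f = 0.081007, f' = 1.587437 → w_3 = 5.340277 - (0.081007)/(1.587437) = 5.289247

5.2892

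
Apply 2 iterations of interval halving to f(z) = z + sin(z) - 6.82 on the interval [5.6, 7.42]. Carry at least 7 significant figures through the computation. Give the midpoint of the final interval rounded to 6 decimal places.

6.737500

f(5.600000) = -1.851267, f(7.420000) = 1.507299 (opposite signs)
step 1: m = 6.510000, f(m) = -0.085125 < 0 → root in [6.510000, 7.420000]
step 2: m = 6.965000, f(m) = 0.775203 > 0 → root in [6.510000, 6.965000]
Midpoint of [6.510000, 6.965000] = 6.737500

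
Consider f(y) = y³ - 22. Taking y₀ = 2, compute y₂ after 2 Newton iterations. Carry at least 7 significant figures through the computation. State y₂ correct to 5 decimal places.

f'(y) = 3y²
y_0 = 2.000000: f = -14.000000, f' = 12.000000 → y_1 = 2.000000 - (-14.000000)/(12.000000) = 3.166667
y_1 = 3.166667: f = 9.754630, f' = 30.083333 → y_2 = 3.166667 - (9.754630)/(30.083333) = 2.842413

2.84241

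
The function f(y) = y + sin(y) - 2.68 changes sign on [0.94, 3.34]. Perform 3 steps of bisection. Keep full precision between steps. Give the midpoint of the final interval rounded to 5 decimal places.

f(0.940000) = -0.932442, f(3.340000) = 0.462892 (opposite signs)
step 1: m = 2.140000, f(m) = 0.302330 > 0 → root in [0.940000, 2.140000]
step 2: m = 1.540000, f(m) = -0.140474 < 0 → root in [1.540000, 2.140000]
step 3: m = 1.840000, f(m) = 0.123983 > 0 → root in [1.540000, 1.840000]
Midpoint of [1.540000, 1.840000] = 1.690000

1.69000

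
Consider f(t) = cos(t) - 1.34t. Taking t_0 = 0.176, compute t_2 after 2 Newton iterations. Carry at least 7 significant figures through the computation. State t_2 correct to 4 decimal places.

0.6119

Newton update: t ← t − f(t)/f'(t).
f'(t) = -sin(t) - 1.34
t_0 = 0.176000: f = 0.748712, f' = -1.515093 → t_1 = 0.176000 - (0.748712)/(-1.515093) = 0.670169
t_1 = 0.670169: f = -0.114310, f' = -1.961118 → t_2 = 0.670169 - (-0.114310)/(-1.961118) = 0.611881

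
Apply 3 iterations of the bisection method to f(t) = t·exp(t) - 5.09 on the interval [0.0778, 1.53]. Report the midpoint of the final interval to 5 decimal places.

f(0.077800) = -5.005905, f(1.530000) = 1.975811 (opposite signs)
step 1: m = 0.803900, f(m) = -3.293896 < 0 → root in [0.803900, 1.530000]
step 2: m = 1.166950, f(m) = -1.341546 < 0 → root in [1.166950, 1.530000]
step 3: m = 1.348475, f(m) = 0.103715 > 0 → root in [1.166950, 1.348475]
Midpoint of [1.166950, 1.348475] = 1.257713

1.25771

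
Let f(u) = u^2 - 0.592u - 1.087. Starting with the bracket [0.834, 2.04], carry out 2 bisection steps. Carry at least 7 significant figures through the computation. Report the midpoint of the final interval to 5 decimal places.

1.28625

f(0.834000) = -0.885172, f(2.040000) = 1.866920 (opposite signs)
step 1: m = 1.437000, f(m) = 0.127265 > 0 → root in [0.834000, 1.437000]
step 2: m = 1.135500, f(m) = -0.469856 < 0 → root in [1.135500, 1.437000]
Midpoint of [1.135500, 1.437000] = 1.286250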